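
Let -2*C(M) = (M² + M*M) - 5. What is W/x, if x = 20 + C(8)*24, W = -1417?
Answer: 109/112 ≈ 0.97321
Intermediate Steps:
C(M) = 5/2 - M² (C(M) = -((M² + M*M) - 5)/2 = -((M² + M²) - 5)/2 = -(2*M² - 5)/2 = -(-5 + 2*M²)/2 = 5/2 - M²)
x = -1456 (x = 20 + (5/2 - 1*8²)*24 = 20 + (5/2 - 1*64)*24 = 20 + (5/2 - 64)*24 = 20 - 123/2*24 = 20 - 1476 = -1456)
W/x = -1417/(-1456) = -1417*(-1/1456) = 109/112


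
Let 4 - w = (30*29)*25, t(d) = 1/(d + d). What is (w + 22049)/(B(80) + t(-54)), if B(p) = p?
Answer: 32724/8639 ≈ 3.7879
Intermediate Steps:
t(d) = 1/(2*d)
w = -21746 (w = 4 - 30*29*25 = 4 - 870*25 = 4 - 1*21750 = 4 - 21750 = -21746)
(w + 22049)/(B(80) + t(-54)) = (-21746 + 22049)/(80 + (1/2)/(-54)) = 303/(80 + (1/2)*(-1/54)) = 303/(80 - 1/108) = 303/(8639/108) = 303*(108/8639) = 32724/8639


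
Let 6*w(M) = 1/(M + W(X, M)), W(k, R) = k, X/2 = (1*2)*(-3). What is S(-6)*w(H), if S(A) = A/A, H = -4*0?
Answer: -1/72 ≈ -0.013889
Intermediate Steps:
X = -12 (X = 2*((1*2)*(-3)) = 2*(2*(-3)) = 2*(-6) = -12)
H = 0
S(A) = 1
w(M) = 1/(6*(-12 + M)) (w(M) = 1/(6*(M - 12)) = 1/(6*(-12 + M)))
S(-6)*w(H) = 1*(1/(6*(-12 + 0))) = 1*((1/6)/(-12)) = 1*((1/6)*(-1/12)) = 1*(-1/72) = -1/72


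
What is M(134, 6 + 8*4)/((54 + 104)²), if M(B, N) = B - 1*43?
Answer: 91/24964 ≈ 0.0036452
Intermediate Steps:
M(B, N) = -43 + B (M(B, N) = B - 43 = -43 + B)
M(134, 6 + 8*4)/((54 + 104)²) = (-43 + 134)/((54 + 104)²) = 91/(158²) = 91/24964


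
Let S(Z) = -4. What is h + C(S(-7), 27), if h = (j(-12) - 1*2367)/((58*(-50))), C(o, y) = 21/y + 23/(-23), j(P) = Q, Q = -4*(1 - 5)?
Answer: 15359/26100 ≈ 0.58847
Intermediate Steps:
Q = 16 (Q = -4*(-4) = 16)
j(P) = 16
C(o, y) = -1 + 21/y (C(o, y) = 21/y + 23*(-1/23) = 21/y - 1 = -1 + 21/y)
h = 2351/2900 (h = (16 - 1*2367)/((58*(-50))) = (16 - 2367)/(-2900) = -2351*(-1/2900) = 2351/2900 ≈ 0.81069)
h + C(S(-7), 27) = 2351/2900 + (21 - 1*27)/27 = 2351/2900 + (21 - 27)/27 = 2351/2900 + (1/27)*(-6) = 2351/2900 - 2/9 = 15359/26100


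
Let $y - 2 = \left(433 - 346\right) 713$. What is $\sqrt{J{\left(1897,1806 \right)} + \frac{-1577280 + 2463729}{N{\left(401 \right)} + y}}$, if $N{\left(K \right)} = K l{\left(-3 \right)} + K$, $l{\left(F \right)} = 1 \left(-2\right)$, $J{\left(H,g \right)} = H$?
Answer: $\frac{\sqrt{12604851771}}{2568} \approx 43.719$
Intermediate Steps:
$l{\left(F \right)} = -2$
$N{\left(K \right)} = - K$ ($N{\left(K \right)} = K \left(-2\right) + K = - 2 K + K = - K$)
$y = 62033$ ($y = 2 + \left(433 - 346\right) 713 = 2 + 87 \cdot 713 = 2 + 62031 = 62033$)
$\sqrt{J{\left(1897,1806 \right)} + \frac{-1577280 + 2463729}{N{\left(401 \right)} + y}} = \sqrt{1897 + \frac{-1577280 + 2463729}{\left(-1\right) 401 + 62033}} = \sqrt{1897 + \frac{886449}{-401 + 62033}} = \sqrt{1897 + \frac{886449}{61632}} = \sqrt{1897 + 886449 \cdot \frac{1}{61632}} = \sqrt{1897 + \frac{295483}{20544}} = \sqrt{\frac{39267451}{20544}} = \frac{\sqrt{12604851771}}{2568}$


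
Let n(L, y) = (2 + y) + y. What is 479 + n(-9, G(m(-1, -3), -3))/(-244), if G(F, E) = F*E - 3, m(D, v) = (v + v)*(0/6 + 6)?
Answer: 29166/61 ≈ 478.13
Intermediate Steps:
m(D, v) = 12*v (m(D, v) = (2*v)*(0*(1/6) + 6) = (2*v)*(0 + 6) = (2*v)*6 = 12*v)
G(F, E) = -3 + E*F (G(F, E) = E*F - 3 = -3 + E*F)
n(L, y) = 2 + 2*y
479 + n(-9, G(m(-1, -3), -3))/(-244) = 479 + (2 + 2*(-3 - 36*(-3)))/(-244) = 479 + (2 + 2*(-3 - 3*(-36)))*(-1/244) = 479 + (2 + 2*(-3 + 108))*(-1/244) = 479 + (2 + 2*105)*(-1/244) = 479 + (2 + 210)*(-1/244) = 479 + 212*(-1/244) = 479 - 53/61 = 29166/61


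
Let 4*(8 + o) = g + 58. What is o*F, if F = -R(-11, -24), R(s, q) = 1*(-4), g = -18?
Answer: 8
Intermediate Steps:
R(s, q) = -4
o = 2 (o = -8 + (-18 + 58)/4 = -8 + (¼)*40 = -8 + 10 = 2)
F = 4 (F = -1*(-4) = 4)
o*F = 2*4 = 8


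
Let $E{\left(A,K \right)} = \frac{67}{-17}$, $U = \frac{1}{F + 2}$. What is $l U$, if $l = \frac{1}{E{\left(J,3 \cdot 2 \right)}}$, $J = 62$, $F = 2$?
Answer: $- \frac{17}{268} \approx -0.063433$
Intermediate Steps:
$U = \frac{1}{4}$ ($U = \frac{1}{2 + 2} = \frac{1}{4} \approx 0.25$)
$E{\left(A,K \right)} = - \frac{67}{17}$ ($E{\left(A,K \right)} = 67 \left(- \frac{1}{17}\right) = - \frac{67}{17}$)
$l = - \frac{17}{67}$ ($l = \frac{1}{- \frac{67}{17}} = - \frac{17}{67} \approx -0.25373$)
$l U = \left(- \frac{17}{67}\right) \frac{1}{4} = - \frac{17}{268}$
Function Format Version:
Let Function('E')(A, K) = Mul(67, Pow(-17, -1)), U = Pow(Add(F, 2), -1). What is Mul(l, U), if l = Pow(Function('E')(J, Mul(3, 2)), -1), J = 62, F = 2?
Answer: Rational(-17, 268) ≈ -0.063433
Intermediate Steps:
U = Rational(1, 4) (U = Pow(Add(2, 2), -1) = Pow(4, -1) = Rational(1, 4) ≈ 0.25000)
Function('E')(A, K) = Rational(-67, 17) (Function('E')(A, K) = Mul(67, Rational(-1, 17)) = Rational(-67, 17))
l = Rational(-17, 67) (l = Pow(Rational(-67, 17), -1) = Rational(-17, 67) ≈ -0.25373)
Mul(l, U) = Mul(Rational(-17, 67), Rational(1, 4)) = Rational(-17, 268)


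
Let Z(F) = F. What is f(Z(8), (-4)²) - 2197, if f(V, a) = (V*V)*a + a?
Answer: -1157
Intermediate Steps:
f(V, a) = a + a*V² (f(V, a) = V²*a + a = a*V² + a = a + a*V²)
f(Z(8), (-4)²) - 2197 = (-4)²*(1 + 8²) - 2197 = 16*(1 + 64) - 2197 = 16*65 - 2197 = 1040 - 2197 = -1157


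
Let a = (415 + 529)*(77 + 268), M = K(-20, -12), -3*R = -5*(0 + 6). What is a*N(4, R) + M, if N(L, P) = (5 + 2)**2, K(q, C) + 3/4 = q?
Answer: 63833197/4 ≈ 1.5958e+7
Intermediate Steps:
K(q, C) = -3/4 + q
R = 10 (R = -(-5)*(0 + 6)/3 = -(-5)*6/3 = -1/3*(-30) = 10)
N(L, P) = 49 (N(L, P) = 7**2 = 49)
M = -83/4 (M = -3/4 - 20 = -83/4 ≈ -20.750)
a = 325680 (a = 944*345 = 325680)
a*N(4, R) + M = 325680*49 - 83/4 = 15958320 - 83/4 = 63833197/4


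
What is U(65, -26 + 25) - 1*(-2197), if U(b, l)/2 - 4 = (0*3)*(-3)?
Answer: 2205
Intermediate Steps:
U(b, l) = 8 (U(b, l) = 8 + 2*((0*3)*(-3)) = 8 + 2*(0*(-3)) = 8 + 2*0 = 8 + 0 = 8)
U(65, -26 + 25) - 1*(-2197) = 8 - 1*(-2197) = 8 + 2197 = 2205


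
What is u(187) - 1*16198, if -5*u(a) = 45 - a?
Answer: -80848/5 ≈ -16170.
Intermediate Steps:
u(a) = -9 + a/5 (u(a) = -(45 - a)/5 = -9 + a/5)
u(187) - 1*16198 = (-9 + (⅕)*187) - 1*16198 = (-9 + 187/5) - 16198 = 142/5 - 16198 = -80848/5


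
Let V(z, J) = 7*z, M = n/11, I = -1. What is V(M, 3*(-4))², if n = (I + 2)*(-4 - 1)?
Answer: 1225/121 ≈ 10.124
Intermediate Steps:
n = -5 (n = (-1 + 2)*(-4 - 1) = 1*(-5) = -5)
M = -5/11 ≈ -0.45455
V(M, 3*(-4))² = (7*(-5/11))² = (-35/11)² = 1225/121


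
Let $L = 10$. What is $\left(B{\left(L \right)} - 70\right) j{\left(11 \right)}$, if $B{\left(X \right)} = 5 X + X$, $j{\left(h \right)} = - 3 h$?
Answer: $330$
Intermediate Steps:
$B{\left(X \right)} = 6 X$
$\left(B{\left(L \right)} - 70\right) j{\left(11 \right)} = \left(6 \cdot 10 - 70\right) \left(\left(-3\right) 11\right) = \left(60 - 70\right) \left(-33\right) = \left(-10\right) \left(-33\right) = 330$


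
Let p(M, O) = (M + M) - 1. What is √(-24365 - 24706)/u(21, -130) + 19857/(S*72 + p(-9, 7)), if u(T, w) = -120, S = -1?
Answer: -19857/91 - I*√49071/120 ≈ -218.21 - 1.846*I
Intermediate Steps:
p(M, O) = -1 + 2*M (p(M, O) = 2*M - 1 = -1 + 2*M)
√(-24365 - 24706)/u(21, -130) + 19857/(S*72 + p(-9, 7)) = √(-24365 - 24706)/(-120) + 19857/(-1*72 + (-1 + 2*(-9))) = √(-49071)*(-1/120) + 19857/(-72 + (-1 - 18)) = (I*√49071)*(-1/120) + 19857/(-72 - 19) = -I*√49071/120 + 19857/(-91) = -I*√49071/120 + 19857*(-1/91) = -I*√49071/120 - 19857/91 = -19857/91 - I*√49071/120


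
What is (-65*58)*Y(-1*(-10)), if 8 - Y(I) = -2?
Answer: -37700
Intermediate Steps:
Y(I) = 10 (Y(I) = 8 - 1*(-2) = 8 + 2 = 10)
(-65*58)*Y(-1*(-10)) = -65*58*10 = -3770*10 = -37700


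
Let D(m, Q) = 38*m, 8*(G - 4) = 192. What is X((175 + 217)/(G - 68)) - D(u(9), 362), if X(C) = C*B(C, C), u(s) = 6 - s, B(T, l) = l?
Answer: 5251/25 ≈ 210.04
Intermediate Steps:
G = 28 (G = 4 + (⅛)*192 = 4 + 24 = 28)
X(C) = C² (X(C) = C*C = C²)
X((175 + 217)/(G - 68)) - D(u(9), 362) = ((175 + 217)/(28 - 68))² - 38*(6 - 1*9) = (392/(-40))² - 38*(6 - 9) = (392*(-1/40))² - 38*(-3) = (-49/5)² - 1*(-114) = 2401/25 + 114 = 5251/25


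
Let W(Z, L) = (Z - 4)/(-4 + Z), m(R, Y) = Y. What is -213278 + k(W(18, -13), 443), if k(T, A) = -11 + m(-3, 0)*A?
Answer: -213289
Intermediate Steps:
W(Z, L) = 1 (W(Z, L) = (-4 + Z)/(-4 + Z) = 1)
k(T, A) = -11 (k(T, A) = -11 + 0*A = -11 + 0 = -11)
-213278 + k(W(18, -13), 443) = -213278 - 11 = -213289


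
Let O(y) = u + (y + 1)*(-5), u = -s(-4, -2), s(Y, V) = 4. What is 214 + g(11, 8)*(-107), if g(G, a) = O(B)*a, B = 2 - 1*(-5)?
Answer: 37878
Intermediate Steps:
B = 7 (B = 2 + 5 = 7)
u = -4 (u = -1*4 = -4)
O(y) = -9 - 5*y (O(y) = -4 + (y + 1)*(-5) = -4 + (1 + y)*(-5) = -4 + (-5 - 5*y) = -9 - 5*y)
g(G, a) = -44*a (g(G, a) = (-9 - 5*7)*a = (-9 - 35)*a = -44*a)
214 + g(11, 8)*(-107) = 214 - 44*8*(-107) = 214 - 352*(-107) = 214 + 37664 = 37878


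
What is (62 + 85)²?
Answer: 21609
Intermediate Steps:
(62 + 85)² = 147² = 21609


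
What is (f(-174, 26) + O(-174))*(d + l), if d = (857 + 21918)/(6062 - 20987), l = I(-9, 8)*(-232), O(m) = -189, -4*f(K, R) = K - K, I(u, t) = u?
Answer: -78474375/199 ≈ -3.9434e+5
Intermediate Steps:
f(K, R) = 0 (f(K, R) = -(K - K)/4 = -¼*0 = 0)
l = 2088 (l = -9*(-232) = 2088)
d = -911/597 (d = 22775/(-14925) = 22775*(-1/14925) = -911/597 ≈ -1.5260)
(f(-174, 26) + O(-174))*(d + l) = (0 - 189)*(-911/597 + 2088) = -189*1245625/597 = -78474375/199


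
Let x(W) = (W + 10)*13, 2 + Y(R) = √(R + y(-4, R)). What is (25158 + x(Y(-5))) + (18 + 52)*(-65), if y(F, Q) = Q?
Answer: 20712 + 13*I*√10 ≈ 20712.0 + 41.11*I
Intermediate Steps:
Y(R) = -2 + √2*√R (Y(R) = -2 + √(R + R) = -2 + √(2*R) = -2 + √2*√R)
x(W) = 130 + 13*W (x(W) = (10 + W)*13 = 130 + 13*W)
(25158 + x(Y(-5))) + (18 + 52)*(-65) = (25158 + (130 + 13*(-2 + √2*√(-5)))) + (18 + 52)*(-65) = (25158 + (130 + 13*(-2 + √2*(I*√5)))) + 70*(-65) = (25158 + (130 + 13*(-2 + I*√10))) - 4550 = (25158 + (130 + (-26 + 13*I*√10))) - 4550 = (25158 + (104 + 13*I*√10)) - 4550 = (25262 + 13*I*√10) - 4550 = 20712 + 13*I*√10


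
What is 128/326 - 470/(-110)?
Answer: 8365/1793 ≈ 4.6654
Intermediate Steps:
128/326 - 470/(-110) = 128*(1/326) - 470*(-1/110) = 64/163 + 47/11 = 8365/1793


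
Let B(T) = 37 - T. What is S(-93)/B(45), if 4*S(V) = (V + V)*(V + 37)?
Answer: -651/2 ≈ -325.50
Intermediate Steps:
S(V) = V*(37 + V)/2 (S(V) = ((V + V)*(V + 37))/4 = ((2*V)*(37 + V))/4 = (2*V*(37 + V))/4 = V*(37 + V)/2)
S(-93)/B(45) = ((½)*(-93)*(37 - 93))/(37 - 1*45) = ((½)*(-93)*(-56))/(37 - 45) = 2604/(-8) = 2604*(-⅛) = -651/2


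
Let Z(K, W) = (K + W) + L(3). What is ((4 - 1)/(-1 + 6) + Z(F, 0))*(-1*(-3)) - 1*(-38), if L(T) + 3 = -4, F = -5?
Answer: 19/5 ≈ 3.8000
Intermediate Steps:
L(T) = -7 (L(T) = -3 - 4 = -7)
Z(K, W) = -7 + K + W (Z(K, W) = (K + W) - 7 = -7 + K + W)
((4 - 1)/(-1 + 6) + Z(F, 0))*(-1*(-3)) - 1*(-38) = ((4 - 1)/(-1 + 6) + (-7 - 5 + 0))*(-1*(-3)) - 1*(-38) = (3/5 - 12)*3 + 38 = (3*(⅕) - 12)*3 + 38 = (⅗ - 12)*3 + 38 = -57/5*3 + 38 = -171/5 + 38 = 19/5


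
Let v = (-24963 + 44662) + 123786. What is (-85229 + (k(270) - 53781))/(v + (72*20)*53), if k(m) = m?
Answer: -27748/43961 ≈ -0.63120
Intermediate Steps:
v = 143485 (v = 19699 + 123786 = 143485)
(-85229 + (k(270) - 53781))/(v + (72*20)*53) = (-85229 + (270 - 53781))/(143485 + (72*20)*53) = (-85229 - 53511)/(143485 + 1440*53) = -138740/(143485 + 76320) = -138740/219805 = -138740*1/219805 = -27748/43961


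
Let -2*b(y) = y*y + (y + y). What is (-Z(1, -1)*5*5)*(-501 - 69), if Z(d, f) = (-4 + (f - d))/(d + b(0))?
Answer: -85500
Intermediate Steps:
b(y) = -y - y**2/2 (b(y) = -(y*y + (y + y))/2 = -(y**2 + 2*y)/2 = -y - y**2/2)
Z(d, f) = (-4 + f - d)/d (Z(d, f) = (-4 + (f - d))/(d - 1/2*0*(2 + 0)) = (-4 + f - d)/(d - 1/2*0*2) = (-4 + f - d)/(d + 0) = (-4 + f - d)/d)
(-Z(1, -1)*5*5)*(-501 - 69) = (-(-4 - 1 - 1*1)/1*5*5)*(-501 - 69) = (-1*(-4 - 1 - 1)*5*5)*(-570) = (-1*(-6)*5*5)*(-570) = (-(-6)*5*5)*(-570) = (-1*(-30)*5)*(-570) = (30*5)*(-570) = 150*(-570) = -85500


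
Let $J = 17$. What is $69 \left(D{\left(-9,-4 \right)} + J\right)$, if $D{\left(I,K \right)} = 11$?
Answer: $1932$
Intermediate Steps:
$69 \left(D{\left(-9,-4 \right)} + J\right) = 69 \left(11 + 17\right) = 69 \cdot 28 = 1932$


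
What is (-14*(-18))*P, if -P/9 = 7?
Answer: -15876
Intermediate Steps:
P = -63 (P = -9*7 = -63)
(-14*(-18))*P = -14*(-18)*(-63) = 252*(-63) = -15876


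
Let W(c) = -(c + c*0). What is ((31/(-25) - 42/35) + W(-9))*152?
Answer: 24928/25 ≈ 997.12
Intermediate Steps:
W(c) = -c (W(c) = -(c + 0) = -c)
((31/(-25) - 42/35) + W(-9))*152 = ((31/(-25) - 42/35) - 1*(-9))*152 = ((31*(-1/25) - 42*1/35) + 9)*152 = ((-31/25 - 6/5) + 9)*152 = (-61/25 + 9)*152 = (164/25)*152 = 24928/25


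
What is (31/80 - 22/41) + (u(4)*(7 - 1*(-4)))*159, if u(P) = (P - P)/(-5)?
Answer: -489/3280 ≈ -0.14909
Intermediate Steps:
u(P) = 0 (u(P) = 0*(-⅕) = 0)
(31/80 - 22/41) + (u(4)*(7 - 1*(-4)))*159 = (31/80 - 22/41) + (0*(7 - 1*(-4)))*159 = (31*(1/80) - 22*1/41) + (0*(7 + 4))*159 = (31/80 - 22/41) + (0*11)*159 = -489/3280 + 0*159 = -489/3280 + 0 = -489/3280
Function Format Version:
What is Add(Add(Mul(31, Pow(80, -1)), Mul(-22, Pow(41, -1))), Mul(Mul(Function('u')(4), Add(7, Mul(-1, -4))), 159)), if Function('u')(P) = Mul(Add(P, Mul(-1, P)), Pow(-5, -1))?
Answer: Rational(-489, 3280) ≈ -0.14909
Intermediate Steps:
Function('u')(P) = 0 (Function('u')(P) = Mul(0, Rational(-1, 5)) = 0)
Add(Add(Mul(31, Pow(80, -1)), Mul(-22, Pow(41, -1))), Mul(Mul(Function('u')(4), Add(7, Mul(-1, -4))), 159)) = Add(Add(Mul(31, Pow(80, -1)), Mul(-22, Pow(41, -1))), Mul(Mul(0, Add(7, Mul(-1, -4))), 159)) = Add(Add(Mul(31, Rational(1, 80)), Mul(-22, Rational(1, 41))), Mul(Mul(0, Add(7, 4)), 159)) = Add(Add(Rational(31, 80), Rational(-22, 41)), Mul(Mul(0, 11), 159)) = Add(Rational(-489, 3280), Mul(0, 159)) = Add(Rational(-489, 3280), 0) = Rational(-489, 3280)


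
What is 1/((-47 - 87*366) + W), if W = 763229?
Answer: 1/731340 ≈ 1.3674e-6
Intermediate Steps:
1/((-47 - 87*366) + W) = 1/((-47 - 87*366) + 763229) = 1/((-47 - 31842) + 763229) = 1/(-31889 + 763229) = 1/731340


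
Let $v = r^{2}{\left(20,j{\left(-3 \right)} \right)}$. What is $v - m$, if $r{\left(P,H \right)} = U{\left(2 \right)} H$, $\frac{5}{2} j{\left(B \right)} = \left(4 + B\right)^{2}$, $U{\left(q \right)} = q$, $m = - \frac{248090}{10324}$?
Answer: $\frac{3183717}{129050} \approx 24.67$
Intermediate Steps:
$m = - \frac{124045}{5162}$ ($m = \left(-248090\right) \frac{1}{10324} = - \frac{124045}{5162} \approx -24.03$)
$j{\left(B \right)} = \frac{2 \left(4 + B\right)^{2}}{5}$
$r{\left(P,H \right)} = 2 H$
$v = \frac{16}{25}$ ($v = \left(2 \frac{2 \left(4 - 3\right)^{2}}{5}\right)^{2} = \left(2 \frac{2 \cdot 1^{2}}{5}\right)^{2} = \left(2 \cdot \frac{2}{5} \cdot 1\right)^{2} = \left(2 \cdot \frac{2}{5}\right)^{2} = \left(\frac{4}{5}\right)^{2} = \frac{16}{25} \approx 0.64$)
$v - m = \frac{16}{25} - - \frac{124045}{5162} = \frac{16}{25} + \frac{124045}{5162} = \frac{3183717}{129050}$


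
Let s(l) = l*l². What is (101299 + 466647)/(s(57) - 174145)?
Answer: 283973/5524 ≈ 51.407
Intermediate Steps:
s(l) = l³
(101299 + 466647)/(s(57) - 174145) = (101299 + 466647)/(57³ - 174145) = 567946/(185193 - 174145) = 567946/11048 = 567946*(1/11048) = 283973/5524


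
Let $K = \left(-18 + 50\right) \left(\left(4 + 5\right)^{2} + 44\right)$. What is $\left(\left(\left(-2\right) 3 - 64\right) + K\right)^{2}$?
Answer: $15444900$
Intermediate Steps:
$K = 4000$ ($K = 32 \left(9^{2} + 44\right) = 32 \left(81 + 44\right) = 32 \cdot 125 = 4000$)
$\left(\left(\left(-2\right) 3 - 64\right) + K\right)^{2} = \left(\left(\left(-2\right) 3 - 64\right) + 4000\right)^{2} = \left(\left(-6 - 64\right) + 4000\right)^{2} = \left(-70 + 4000\right)^{2} = 3930^{2} = 15444900$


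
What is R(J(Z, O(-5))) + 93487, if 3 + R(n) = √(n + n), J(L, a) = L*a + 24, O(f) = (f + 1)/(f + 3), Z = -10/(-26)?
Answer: 93484 + 2*√2093/13 ≈ 93491.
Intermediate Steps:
Z = 5/13 (Z = -10*(-1/26) = 5/13 ≈ 0.38462)
O(f) = (1 + f)/(3 + f)
J(L, a) = 24 + L*a
R(n) = -3 + √2*√n (R(n) = -3 + √(n + n) = -3 + √(2*n) = -3 + √2*√n)
R(J(Z, O(-5))) + 93487 = (-3 + √2*√(24 + 5*((1 - 5)/(3 - 5))/13)) + 93487 = (-3 + √2*√(24 + 5*(-4/(-2))/13)) + 93487 = (-3 + √2*√(24 + 5*(-½*(-4))/13)) + 93487 = (-3 + √2*√(24 + (5/13)*2)) + 93487 = (-3 + √2*√(24 + 10/13)) + 93487 = (-3 + √2*√(322/13)) + 93487 = (-3 + √2*(√4186/13)) + 93487 = (-3 + 2*√2093/13) + 93487 = 93484 + 2*√2093/13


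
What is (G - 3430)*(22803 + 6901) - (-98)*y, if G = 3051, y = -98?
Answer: -11267420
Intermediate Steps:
(G - 3430)*(22803 + 6901) - (-98)*y = (3051 - 3430)*(22803 + 6901) - (-98)*(-98) = -379*29704 - 1*9604 = -11257816 - 9604 = -11267420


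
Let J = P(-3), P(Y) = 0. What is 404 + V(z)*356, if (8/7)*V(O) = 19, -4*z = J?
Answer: 12645/2 ≈ 6322.5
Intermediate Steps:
J = 0
z = 0 (z = -1/4*0 = 0)
V(O) = 133/8 (V(O) = (7/8)*19 = 133/8)
404 + V(z)*356 = 404 + (133/8)*356 = 404 + 11837/2 = 12645/2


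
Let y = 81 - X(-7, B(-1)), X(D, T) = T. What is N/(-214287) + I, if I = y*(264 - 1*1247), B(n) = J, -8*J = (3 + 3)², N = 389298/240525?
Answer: -2887915100860457/34360920450 ≈ -84047.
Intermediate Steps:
N = 129766/80175 (N = 389298*(1/240525) = 129766/80175 ≈ 1.6185)
J = -9/2 (J = -(3 + 3)²/8 = -⅛*6² = -⅛*36 = -9/2 ≈ -4.5000)
B(n) = -9/2
y = 171/2 (y = 81 - 1*(-9/2) = 81 + 9/2 = 171/2 ≈ 85.500)
I = -168093/2 (I = 171*(264 - 1*1247)/2 = 171*(264 - 1247)/2 = (171/2)*(-983) = -168093/2 ≈ -84047.)
N/(-214287) + I = (129766/80175)/(-214287) - 168093/2 = (129766/80175)*(-1/214287) - 168093/2 = -129766/17180460225 - 168093/2 = -2887915100860457/34360920450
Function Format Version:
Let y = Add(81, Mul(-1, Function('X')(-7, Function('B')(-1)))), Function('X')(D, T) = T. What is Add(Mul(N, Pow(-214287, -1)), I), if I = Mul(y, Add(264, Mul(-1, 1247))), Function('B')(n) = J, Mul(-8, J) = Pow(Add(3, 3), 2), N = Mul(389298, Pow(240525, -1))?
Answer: Rational(-2887915100860457, 34360920450) ≈ -84047.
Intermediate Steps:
N = Rational(129766, 80175) (N = Mul(389298, Rational(1, 240525)) = Rational(129766, 80175) ≈ 1.6185)
J = Rational(-9, 2) (J = Mul(Rational(-1, 8), Pow(Add(3, 3), 2)) = Mul(Rational(-1, 8), Pow(6, 2)) = Mul(Rational(-1, 8), 36) = Rational(-9, 2) ≈ -4.5000)
Function('B')(n) = Rational(-9, 2)
y = Rational(171, 2) (y = Add(81, Mul(-1, Rational(-9, 2))) = Add(81, Rational(9, 2)) = Rational(171, 2) ≈ 85.500)
I = Rational(-168093, 2) (I = Mul(Rational(171, 2), Add(264, Mul(-1, 1247))) = Mul(Rational(171, 2), Add(264, -1247)) = Mul(Rational(171, 2), -983) = Rational(-168093, 2) ≈ -84047.)
Add(Mul(N, Pow(-214287, -1)), I) = Add(Mul(Rational(129766, 80175), Pow(-214287, -1)), Rational(-168093, 2)) = Add(Mul(Rational(129766, 80175), Rational(-1, 214287)), Rational(-168093, 2)) = Add(Rational(-129766, 17180460225), Rational(-168093, 2)) = Rational(-2887915100860457, 34360920450)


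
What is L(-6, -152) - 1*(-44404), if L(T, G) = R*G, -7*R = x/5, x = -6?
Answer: 1553228/35 ≈ 44378.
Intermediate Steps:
R = 6/35 (R = -(-6)/(7*5) = -1/7*(-6/5) = 6/35 ≈ 0.17143)
L(T, G) = 6*G/35
L(-6, -152) - 1*(-44404) = (6/35)*(-152) - 1*(-44404) = -912/35 + 44404 = 1553228/35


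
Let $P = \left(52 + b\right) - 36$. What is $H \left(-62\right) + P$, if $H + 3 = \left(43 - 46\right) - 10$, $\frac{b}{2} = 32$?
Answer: $1072$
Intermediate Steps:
$b = 64$ ($b = 2 \cdot 32 = 64$)
$P = 80$ ($P = \left(52 + 64\right) - 36 = 116 - 36 = 80$)
$H = -16$ ($H = -3 + \left(\left(43 - 46\right) - 10\right) = -3 - 13 = -16$)
$H \left(-62\right) + P = \left(-16\right) \left(-62\right) + 80 = 992 + 80 = 1072$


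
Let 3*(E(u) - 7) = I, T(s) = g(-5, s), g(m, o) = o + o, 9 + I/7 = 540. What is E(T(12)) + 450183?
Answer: 451429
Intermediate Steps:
I = 3717 (I = -63 + 7*540 = -63 + 3780 = 3717)
g(m, o) = 2*o
T(s) = 2*s
E(u) = 1246 (E(u) = 7 + (1/3)*3717 = 7 + 1239 = 1246)
E(T(12)) + 450183 = 1246 + 450183 = 451429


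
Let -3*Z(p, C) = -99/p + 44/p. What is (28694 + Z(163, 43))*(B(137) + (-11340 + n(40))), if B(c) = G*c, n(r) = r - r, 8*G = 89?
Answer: -1101845396867/3912 ≈ -2.8166e+8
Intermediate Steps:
G = 89/8 (G = (⅛)*89 = 89/8 ≈ 11.125)
n(r) = 0
B(c) = 89*c/8
Z(p, C) = 55/(3*p) (Z(p, C) = -(-99/p + 44/p)/3 = -(-55)/(3*p) = 55/(3*p))
(28694 + Z(163, 43))*(B(137) + (-11340 + n(40))) = (28694 + (55/3)/163)*((89/8)*137 + (-11340 + 0)) = (28694 + (55/3)*(1/163))*(12193/8 - 11340) = (28694 + 55/489)*(-78527/8) = (14031421/489)*(-78527/8) = -1101845396867/3912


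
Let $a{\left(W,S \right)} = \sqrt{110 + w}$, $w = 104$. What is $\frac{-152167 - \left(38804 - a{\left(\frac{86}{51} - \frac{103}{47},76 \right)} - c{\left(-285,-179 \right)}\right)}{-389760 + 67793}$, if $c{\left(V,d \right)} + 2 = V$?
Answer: $\frac{191258}{321967} - \frac{\sqrt{214}}{321967} \approx 0.59398$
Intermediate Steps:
$c{\left(V,d \right)} = -2 + V$
$a{\left(W,S \right)} = \sqrt{214}$ ($a{\left(W,S \right)} = \sqrt{110 + 104} = \sqrt{214}$)
$\frac{-152167 - \left(38804 - a{\left(\frac{86}{51} - \frac{103}{47},76 \right)} - c{\left(-285,-179 \right)}\right)}{-389760 + 67793} = \frac{-152167 + \left(\left(\left(\sqrt{214} - 287\right) - 107968\right) + 69164\right)}{-389760 + 67793} = \frac{-152167 + \left(\left(\left(\sqrt{214} - 287\right) - 107968\right) + 69164\right)}{-321967} = \left(-152167 + \left(\left(\left(-287 + \sqrt{214}\right) - 107968\right) + 69164\right)\right) \left(- \frac{1}{321967}\right) = \left(-152167 + \left(\left(-108255 + \sqrt{214}\right) + 69164\right)\right) \left(- \frac{1}{321967}\right) = \left(-152167 - \left(39091 - \sqrt{214}\right)\right) \left(- \frac{1}{321967}\right) = \left(-191258 + \sqrt{214}\right) \left(- \frac{1}{321967}\right) = \frac{191258}{321967} - \frac{\sqrt{214}}{321967}$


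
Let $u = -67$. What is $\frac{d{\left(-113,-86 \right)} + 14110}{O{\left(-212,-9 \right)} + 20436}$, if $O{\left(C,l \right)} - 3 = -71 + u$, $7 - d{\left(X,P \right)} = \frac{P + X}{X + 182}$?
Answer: $\frac{974272}{1400769} \approx 0.69553$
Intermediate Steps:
$d{\left(X,P \right)} = 7 - \frac{P + X}{182 + X}$ ($d{\left(X,P \right)} = 7 - \frac{P + X}{X + 182} = 7 - \frac{P + X}{182 + X}$)
$O{\left(C,l \right)} = -135$ ($O{\left(C,l \right)} = 3 - 138 = -135$)
$\frac{d{\left(-113,-86 \right)} + 14110}{O{\left(-212,-9 \right)} + 20436} = \frac{\frac{1274 - -86 + 6 \left(-113\right)}{182 - 113} + 14110}{-135 + 20436} = \frac{\frac{1274 + 86 - 678}{69} + 14110}{20301} = \left(\frac{1}{69} \cdot 682 + 14110\right) \frac{1}{20301} = \left(\frac{682}{69} + 14110\right) \frac{1}{20301} = \frac{974272}{69} \cdot \frac{1}{20301} = \frac{974272}{1400769}$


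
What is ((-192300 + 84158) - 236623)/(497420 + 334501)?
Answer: -344765/831921 ≈ -0.41442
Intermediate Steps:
((-192300 + 84158) - 236623)/(497420 + 334501) = (-108142 - 236623)/831921 = -344765*1/831921 = -344765/831921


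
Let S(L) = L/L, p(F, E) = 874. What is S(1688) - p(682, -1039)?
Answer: -873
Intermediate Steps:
S(L) = 1
S(1688) - p(682, -1039) = 1 - 1*874 = 1 - 874 = -873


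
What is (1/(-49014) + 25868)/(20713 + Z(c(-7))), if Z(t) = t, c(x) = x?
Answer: 1267894151/1014883884 ≈ 1.2493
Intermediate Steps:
(1/(-49014) + 25868)/(20713 + Z(c(-7))) = (1/(-49014) + 25868)/(20713 - 7) = (-1/49014 + 25868)/20706 = (1267894151/49014)*(1/20706) = 1267894151/1014883884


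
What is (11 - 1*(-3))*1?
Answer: 14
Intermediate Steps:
(11 - 1*(-3))*1 = (11 + 3)*1 = 14*1 = 14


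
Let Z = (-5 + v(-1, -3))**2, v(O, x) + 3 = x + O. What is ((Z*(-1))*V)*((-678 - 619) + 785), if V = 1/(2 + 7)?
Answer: 8192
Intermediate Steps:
v(O, x) = -3 + O + x (v(O, x) = -3 + (x + O) = -3 + (O + x) = -3 + O + x)
Z = 144 (Z = (-5 + (-3 - 1 - 3))**2 = (-5 - 7)**2 = (-12)**2 = 144)
V = 1/9 ≈ 0.11111
((Z*(-1))*V)*((-678 - 619) + 785) = ((144*(-1))*(1/9))*((-678 - 619) + 785) = (-144*1/9)*(-1297 + 785) = -16*(-512) = 8192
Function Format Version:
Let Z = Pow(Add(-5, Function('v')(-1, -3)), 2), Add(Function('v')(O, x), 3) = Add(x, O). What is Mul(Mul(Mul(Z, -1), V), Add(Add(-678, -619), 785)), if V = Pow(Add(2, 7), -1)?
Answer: 8192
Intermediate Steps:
Function('v')(O, x) = Add(-3, O, x) (Function('v')(O, x) = Add(-3, Add(x, O)) = Add(-3, Add(O, x)) = Add(-3, O, x))
Z = 144 (Z = Pow(Add(-5, Add(-3, -1, -3)), 2) = Pow(Add(-5, -7), 2) = Pow(-12, 2) = 144)
V = Rational(1, 9) (V = Pow(9, -1) = Rational(1, 9) ≈ 0.11111)
Mul(Mul(Mul(Z, -1), V), Add(Add(-678, -619), 785)) = Mul(Mul(Mul(144, -1), Rational(1, 9)), Add(Add(-678, -619), 785)) = Mul(Mul(-144, Rational(1, 9)), Add(-1297, 785)) = Mul(-16, -512) = 8192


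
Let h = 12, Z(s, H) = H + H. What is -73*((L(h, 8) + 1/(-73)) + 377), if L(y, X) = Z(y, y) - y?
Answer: -28396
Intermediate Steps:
Z(s, H) = 2*H
L(y, X) = y (L(y, X) = 2*y - y = y)
-73*((L(h, 8) + 1/(-73)) + 377) = -73*((12 + 1/(-73)) + 377) = -73*((12 - 1/73) + 377) = -73*(875/73 + 377) = -73*28396/73 = -28396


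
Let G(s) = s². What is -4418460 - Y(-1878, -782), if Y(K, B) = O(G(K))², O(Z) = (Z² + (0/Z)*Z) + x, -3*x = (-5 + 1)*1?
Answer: -1392538505696686782336416524/9 ≈ -1.5473e+26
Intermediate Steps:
x = 4/3 (x = -(-5 + 1)/3 = -(-4)/3 = -⅓*(-4) = 4/3 ≈ 1.3333)
O(Z) = 4/3 + Z² (O(Z) = (Z² + (0/Z)*Z) + 4/3 = (Z² + 0*Z) + 4/3 = (Z² + 0) + 4/3 = Z² + 4/3 = 4/3 + Z²)
Y(K, B) = (4/3 + K⁴)² (Y(K, B) = (4/3 + (K²)²)² = (4/3 + K⁴)²)
-4418460 - Y(-1878, -782) = -4418460 - (4 + 3*(-1878)⁴)²/9 = -4418460 - (4 + 3*12438910749456)²/9 = -4418460 - (4 + 37316732248368)²/9 = -4418460 - 37316732248372²/9 = -4418460 - 1392538505696686782296650384/9 = -1392538505696686782336416524/9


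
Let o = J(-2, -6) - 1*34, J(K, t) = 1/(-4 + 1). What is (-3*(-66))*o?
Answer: -6798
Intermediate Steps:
J(K, t) = -1/3 (J(K, t) = 1/(-3) = -1/3)
o = -103/3 (o = -1/3 - 1*34 = -1/3 - 34 = -103/3 ≈ -34.333)
(-3*(-66))*o = -3*(-66)*(-103/3) = 198*(-103/3) = -6798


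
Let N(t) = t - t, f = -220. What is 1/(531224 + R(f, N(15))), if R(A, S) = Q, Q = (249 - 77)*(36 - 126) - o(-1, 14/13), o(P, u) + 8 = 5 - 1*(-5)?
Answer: 1/515742 ≈ 1.9390e-6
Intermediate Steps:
o(P, u) = 2 (o(P, u) = -8 + (5 - 1*(-5)) = -8 + (5 + 5) = -8 + 10 = 2)
N(t) = 0
Q = -15482 (Q = (249 - 77)*(36 - 126) - 1*2 = 172*(-90) - 2 = -15480 - 2 = -15482)
R(A, S) = -15482
1/(531224 + R(f, N(15))) = 1/(531224 - 15482) = 1/515742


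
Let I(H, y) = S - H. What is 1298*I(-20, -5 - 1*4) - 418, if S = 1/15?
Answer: 384428/15 ≈ 25629.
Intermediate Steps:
S = 1/15 ≈ 0.066667
I(H, y) = 1/15 - H
1298*I(-20, -5 - 1*4) - 418 = 1298*(1/15 - 1*(-20)) - 418 = 1298*(1/15 + 20) - 418 = 1298*(301/15) - 418 = 390698/15 - 418 = 384428/15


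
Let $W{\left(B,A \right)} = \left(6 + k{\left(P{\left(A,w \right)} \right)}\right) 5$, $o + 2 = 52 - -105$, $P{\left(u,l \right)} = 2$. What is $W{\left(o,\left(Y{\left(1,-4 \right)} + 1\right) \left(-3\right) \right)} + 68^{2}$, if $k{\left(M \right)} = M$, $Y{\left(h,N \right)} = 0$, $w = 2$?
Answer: $4664$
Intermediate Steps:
$o = 155$ ($o = -2 + \left(52 - -105\right) = -2 + \left(52 + 105\right) = -2 + 157 = 155$)
$W{\left(B,A \right)} = 40$ ($W{\left(B,A \right)} = \left(6 + 2\right) 5 = 8 \cdot 5 = 40$)
$W{\left(o,\left(Y{\left(1,-4 \right)} + 1\right) \left(-3\right) \right)} + 68^{2} = 40 + 68^{2} = 40 + 4624 = 4664$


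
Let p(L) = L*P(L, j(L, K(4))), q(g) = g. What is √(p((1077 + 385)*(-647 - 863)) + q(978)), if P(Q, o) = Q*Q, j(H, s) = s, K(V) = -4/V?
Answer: I*√10759026067490727022 ≈ 3.2801e+9*I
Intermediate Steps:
P(Q, o) = Q²
p(L) = L³ (p(L) = L*L² = L³)
√(p((1077 + 385)*(-647 - 863)) + q(978)) = √(((1077 + 385)*(-647 - 863))³ + 978) = √((1462*(-1510))³ + 978) = √((-2207620)³ + 978) = √(-10759026067490728000 + 978) = √(-10759026067490727022) = I*√10759026067490727022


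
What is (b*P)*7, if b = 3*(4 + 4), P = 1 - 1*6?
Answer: -840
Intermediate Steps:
P = -5 (P = 1 - 6 = -5)
b = 24 (b = 3*8 = 24)
(b*P)*7 = (24*(-5))*7 = -120*7 = -840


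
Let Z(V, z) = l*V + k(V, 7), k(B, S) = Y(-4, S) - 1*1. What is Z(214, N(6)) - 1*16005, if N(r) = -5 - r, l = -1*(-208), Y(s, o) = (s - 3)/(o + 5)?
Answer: 342065/12 ≈ 28505.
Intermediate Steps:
Y(s, o) = (-3 + s)/(5 + o)
l = 208
k(B, S) = -1 - 7/(5 + S) (k(B, S) = (-3 - 4)/(5 + S) - 1*1 = -7/(5 + S) - 1 = -1 - 7/(5 + S))
Z(V, z) = -19/12 + 208*V (Z(V, z) = 208*V + (-12 - 1*7)/(5 + 7) = 208*V + (-12 - 7)/12 = 208*V + (1/12)*(-19) = 208*V - 19/12 = -19/12 + 208*V)
Z(214, N(6)) - 1*16005 = (-19/12 + 208*214) - 1*16005 = (-19/12 + 44512) - 16005 = 534125/12 - 16005 = 342065/12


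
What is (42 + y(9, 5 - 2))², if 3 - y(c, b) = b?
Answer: 1764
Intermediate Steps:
y(c, b) = 3 - b
(42 + y(9, 5 - 2))² = (42 + (3 - (5 - 2)))² = (42 + (3 - 1*3))² = (42 + (3 - 3))² = (42 + 0)² = 42² = 1764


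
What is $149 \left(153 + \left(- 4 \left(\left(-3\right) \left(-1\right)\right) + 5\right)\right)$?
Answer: $21754$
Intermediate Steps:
$149 \left(153 + \left(- 4 \left(\left(-3\right) \left(-1\right)\right) + 5\right)\right) = 149 \left(153 + \left(\left(-4\right) 3 + 5\right)\right) = 149 \left(153 + \left(-12 + 5\right)\right) = 149 \left(153 - 7\right) = 149 \cdot 146 = 21754$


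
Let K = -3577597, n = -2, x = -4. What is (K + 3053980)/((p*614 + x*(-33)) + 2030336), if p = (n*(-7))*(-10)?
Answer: -523617/1944508 ≈ -0.26928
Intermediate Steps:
p = -140 (p = -2*(-7)*(-10) = 14*(-10) = -140)
(K + 3053980)/((p*614 + x*(-33)) + 2030336) = (-3577597 + 3053980)/((-140*614 - 4*(-33)) + 2030336) = -523617/((-85960 + 132) + 2030336) = -523617/(-85828 + 2030336) = -523617/1944508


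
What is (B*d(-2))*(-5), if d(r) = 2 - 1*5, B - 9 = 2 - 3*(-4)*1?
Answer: 345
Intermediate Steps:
B = 23 (B = 9 + (2 - 3*(-4)*1) = 9 + (2 + 12*1) = 9 + (2 + 12) = 9 + 14 = 23)
d(r) = -3 (d(r) = 2 - 5 = -3)
(B*d(-2))*(-5) = (23*(-3))*(-5) = -69*(-5) = 345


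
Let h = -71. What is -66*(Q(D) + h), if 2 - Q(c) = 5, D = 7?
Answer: 4884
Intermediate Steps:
Q(c) = -3 (Q(c) = 2 - 1*5 = 2 - 5 = -3)
-66*(Q(D) + h) = -66*(-3 - 71) = -66*(-74) = 4884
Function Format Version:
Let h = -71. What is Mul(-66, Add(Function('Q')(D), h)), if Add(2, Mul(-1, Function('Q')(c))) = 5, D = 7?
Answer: 4884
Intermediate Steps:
Function('Q')(c) = -3 (Function('Q')(c) = Add(2, Mul(-1, 5)) = Add(2, -5) = -3)
Mul(-66, Add(Function('Q')(D), h)) = Mul(-66, Add(-3, -71)) = Mul(-66, -74) = 4884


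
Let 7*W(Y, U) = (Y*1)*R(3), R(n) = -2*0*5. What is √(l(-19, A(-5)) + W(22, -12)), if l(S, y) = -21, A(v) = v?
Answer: I*√21 ≈ 4.5826*I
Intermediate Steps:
R(n) = 0 (R(n) = 0*5 = 0)
W(Y, U) = 0 (W(Y, U) = ((Y*1)*0)/7 = (Y*0)/7 = (⅐)*0 = 0)
√(l(-19, A(-5)) + W(22, -12)) = √(-21 + 0) = √(-21) = I*√21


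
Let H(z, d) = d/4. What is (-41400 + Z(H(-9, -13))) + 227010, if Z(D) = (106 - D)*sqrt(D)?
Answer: 185610 + 437*I*sqrt(13)/8 ≈ 1.8561e+5 + 196.95*I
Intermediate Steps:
H(z, d) = d/4 (H(z, d) = d*(1/4) = d/4)
Z(D) = sqrt(D)*(106 - D)
(-41400 + Z(H(-9, -13))) + 227010 = (-41400 + sqrt((1/4)*(-13))*(106 - (-13)/4)) + 227010 = (-41400 + sqrt(-13/4)*(106 - 1*(-13/4))) + 227010 = (-41400 + (I*sqrt(13)/2)*(106 + 13/4)) + 227010 = (-41400 + (I*sqrt(13)/2)*(437/4)) + 227010 = (-41400 + 437*I*sqrt(13)/8) + 227010 = 185610 + 437*I*sqrt(13)/8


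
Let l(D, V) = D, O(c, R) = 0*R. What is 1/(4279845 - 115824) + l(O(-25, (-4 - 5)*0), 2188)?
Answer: 1/4164021 ≈ 2.4015e-7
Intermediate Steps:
O(c, R) = 0
1/(4279845 - 115824) + l(O(-25, (-4 - 5)*0), 2188) = 1/(4279845 - 115824) + 0 = 1/4164021 + 0 = 1/4164021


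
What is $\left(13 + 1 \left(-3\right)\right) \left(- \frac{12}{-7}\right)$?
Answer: $\frac{120}{7} \approx 17.143$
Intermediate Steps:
$\left(13 + 1 \left(-3\right)\right) \left(- \frac{12}{-7}\right) = \left(13 - 3\right) \left(\left(-12\right) \left(- \frac{1}{7}\right)\right) = 10 \cdot \frac{12}{7} = \frac{120}{7}$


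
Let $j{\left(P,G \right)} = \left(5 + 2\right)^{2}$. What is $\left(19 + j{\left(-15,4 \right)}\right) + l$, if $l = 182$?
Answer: $250$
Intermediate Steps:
$j{\left(P,G \right)} = 49$ ($j{\left(P,G \right)} = 7^{2} = 49$)
$\left(19 + j{\left(-15,4 \right)}\right) + l = \left(19 + 49\right) + 182 = 68 + 182 = 250$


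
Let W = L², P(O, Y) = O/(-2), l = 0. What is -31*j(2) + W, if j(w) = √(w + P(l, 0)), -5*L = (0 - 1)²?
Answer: 1/25 - 31*√2 ≈ -43.801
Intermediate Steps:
P(O, Y) = -O/2 (P(O, Y) = O*(-½) = -O/2)
L = -⅕ (L = -(0 - 1)²/5 = -⅕*(-1)² = -⅕*1 = -⅕ ≈ -0.20000)
j(w) = √w (j(w) = √(w - ½*0) = √(w + 0) = √w)
W = 1/25 (W = (-⅕)² = 1/25 ≈ 0.040000)
-31*j(2) + W = -31*√2 + 1/25 = 1/25 - 31*√2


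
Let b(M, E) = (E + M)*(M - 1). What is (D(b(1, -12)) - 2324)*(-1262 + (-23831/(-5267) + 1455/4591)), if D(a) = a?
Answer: 70647494939392/24180797 ≈ 2.9216e+6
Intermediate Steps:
b(M, E) = (-1 + M)*(E + M) (b(M, E) = (E + M)*(-1 + M) = (-1 + M)*(E + M))
(D(b(1, -12)) - 2324)*(-1262 + (-23831/(-5267) + 1455/4591)) = ((1² - 1*(-12) - 1*1 - 12*1) - 2324)*(-1262 + (-23831/(-5267) + 1455/4591)) = ((1 + 12 - 1 - 12) - 2324)*(-1262 + (-23831*(-1/5267) + 1455*(1/4591))) = (0 - 2324)*(-1262 + (23831/5267 + 1455/4591)) = -2324*(-1262 + 117071606/24180797) = -2324*(-30399094208/24180797) = 70647494939392/24180797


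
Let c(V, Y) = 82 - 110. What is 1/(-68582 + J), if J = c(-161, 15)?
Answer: -1/68610 ≈ -1.4575e-5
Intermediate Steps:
c(V, Y) = -28
J = -28
1/(-68582 + J) = 1/(-68582 - 28) = 1/(-68610) = -1/68610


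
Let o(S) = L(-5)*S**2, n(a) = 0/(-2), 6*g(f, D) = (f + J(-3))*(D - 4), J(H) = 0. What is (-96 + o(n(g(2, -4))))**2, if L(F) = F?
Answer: 9216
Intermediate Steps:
g(f, D) = f*(-4 + D)/6 (g(f, D) = ((f + 0)*(D - 4))/6 = (f*(-4 + D))/6 = f*(-4 + D)/6)
n(a) = 0 (n(a) = 0*(-1/2) = 0)
o(S) = -5*S**2
(-96 + o(n(g(2, -4))))**2 = (-96 - 5*0**2)**2 = (-96 - 5*0)**2 = (-96 + 0)**2 = (-96)**2 = 9216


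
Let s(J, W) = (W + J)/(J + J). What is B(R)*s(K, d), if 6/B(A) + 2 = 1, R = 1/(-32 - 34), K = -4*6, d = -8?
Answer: -4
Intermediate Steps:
K = -24
s(J, W) = (J + W)/(2*J) (s(J, W) = (J + W)/((2*J)) = (J + W)*(1/(2*J)) = (J + W)/(2*J))
R = -1/66 (R = 1/(-66) = -1/66 ≈ -0.015152)
B(A) = -6 (B(A) = 6/(-2 + 1) = 6/(-1) = 6*(-1) = -6)
B(R)*s(K, d) = -3*(-24 - 8)/(-24) = -3*(-1)*(-32)/24 = -6*⅔ = -4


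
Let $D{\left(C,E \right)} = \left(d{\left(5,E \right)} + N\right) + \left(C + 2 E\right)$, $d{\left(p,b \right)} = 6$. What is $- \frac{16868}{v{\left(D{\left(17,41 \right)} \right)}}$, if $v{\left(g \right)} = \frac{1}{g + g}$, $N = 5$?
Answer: $-3710960$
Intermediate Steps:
$D{\left(C,E \right)} = 11 + C + 2 E$ ($D{\left(C,E \right)} = \left(6 + 5\right) + \left(C + 2 E\right) = 11 + \left(C + 2 E\right) = 11 + C + 2 E$)
$v{\left(g \right)} = \frac{1}{2 g}$
$- \frac{16868}{v{\left(D{\left(17,41 \right)} \right)}} = - \frac{16868}{\frac{1}{2} \frac{1}{11 + 17 + 2 \cdot 41}} = - \frac{16868}{\frac{1}{2} \frac{1}{11 + 17 + 82}} = - \frac{16868}{\frac{1}{2} \cdot \frac{1}{110}} = - 16868 \frac{1}{\frac{1}{220}} = \left(-16868\right) 220 = -3710960$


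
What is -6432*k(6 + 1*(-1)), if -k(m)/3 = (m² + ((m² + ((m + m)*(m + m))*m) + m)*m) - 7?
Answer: 51481728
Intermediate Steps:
k(m) = 21 - 3*m² - 3*m*(m + m² + 4*m³) (k(m) = -3*((m² + ((m² + ((m + m)*(m + m))*m) + m)*m) - 7) = -3*((m² + ((m² + ((2*m)*(2*m))*m) + m)*m) - 7) = -3*((m² + ((m² + (4*m²)*m) + m)*m) - 7) = -3*((m² + ((m² + 4*m³) + m)*m) - 7) = -3*((m² + (m + m² + 4*m³)*m) - 7) = -3*((m² + m*(m + m² + 4*m³)) - 7) = -3*(-7 + m² + m*(m + m² + 4*m³)) = 21 - 3*m² - 3*m*(m + m² + 4*m³))
-6432*k(6 + 1*(-1)) = -6432*(21 - 12*(6 + 1*(-1))⁴ - 6*(6 + 1*(-1))² - 3*(6 + 1*(-1))³) = -6432*(21 - 12*(6 - 1)⁴ - 6*(6 - 1)² - 3*(6 - 1)³) = -6432*(21 - 12*5⁴ - 6*5² - 3*5³) = -6432*(21 - 12*625 - 6*25 - 3*125) = -6432*(21 - 7500 - 150 - 375) = -6432*(-8004) = 51481728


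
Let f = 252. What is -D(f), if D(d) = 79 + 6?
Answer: -85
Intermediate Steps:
D(d) = 85
-D(f) = -1*85 = -85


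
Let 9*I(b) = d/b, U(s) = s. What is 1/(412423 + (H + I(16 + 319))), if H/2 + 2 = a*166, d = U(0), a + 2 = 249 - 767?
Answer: 1/239779 ≈ 4.1705e-6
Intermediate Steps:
a = -520 (a = -2 + (249 - 767) = -2 - 518 = -520)
d = 0
H = -172644 (H = -4 + 2*(-520*166) = -4 + 2*(-86320) = -4 - 172640 = -172644)
I(b) = 0 (I(b) = (0/b)/9 = (⅑)*0 = 0)
1/(412423 + (H + I(16 + 319))) = 1/(412423 + (-172644 + 0)) = 1/(412423 - 172644) = 1/239779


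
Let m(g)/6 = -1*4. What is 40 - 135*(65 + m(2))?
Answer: -5495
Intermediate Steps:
m(g) = -24 (m(g) = 6*(-1*4) = 6*(-4) = -24)
40 - 135*(65 + m(2)) = 40 - 135*(65 - 24) = 40 - 135*41 = 40 - 5535 = -5495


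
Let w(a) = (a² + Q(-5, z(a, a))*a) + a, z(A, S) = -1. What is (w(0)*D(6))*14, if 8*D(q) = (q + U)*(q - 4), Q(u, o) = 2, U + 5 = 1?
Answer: 0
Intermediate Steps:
U = -4 (U = -5 + 1 = -4)
w(a) = a² + 3*a (w(a) = (a² + 2*a) + a = a² + 3*a)
D(q) = (-4 + q)²/8 (D(q) = ((q - 4)*(q - 4))/8 = ((-4 + q)*(-4 + q))/8 = (-4 + q)²/8)
(w(0)*D(6))*14 = ((0*(3 + 0))*(2 - 1*6 + (⅛)*6²))*14 = ((0*3)*(2 - 6 + (⅛)*36))*14 = (0*(2 - 6 + 9/2))*14 = (0*(½))*14 = 0*14 = 0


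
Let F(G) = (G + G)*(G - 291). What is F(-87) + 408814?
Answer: 474586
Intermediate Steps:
F(G) = 2*G*(-291 + G) (F(G) = (2*G)*(-291 + G) = 2*G*(-291 + G))
F(-87) + 408814 = 2*(-87)*(-291 - 87) + 408814 = 2*(-87)*(-378) + 408814 = 65772 + 408814 = 474586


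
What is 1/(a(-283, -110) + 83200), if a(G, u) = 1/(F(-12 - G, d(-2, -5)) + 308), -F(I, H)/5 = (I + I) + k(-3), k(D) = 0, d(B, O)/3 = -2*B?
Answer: 2402/199846399 ≈ 1.2019e-5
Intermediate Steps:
d(B, O) = -6*B (d(B, O) = 3*(-2*B) = -6*B)
F(I, H) = -10*I (F(I, H) = -5*((I + I) + 0) = -5*(2*I + 0) = -10*I)
a(G, u) = 1/(428 + 10*G) (a(G, u) = 1/(-10*(-12 - G) + 308) = 1/((120 + 10*G) + 308) = 1/(428 + 10*G))
1/(a(-283, -110) + 83200) = 1/(1/(2*(214 + 5*(-283))) + 83200) = 1/(1/(2*(214 - 1415)) + 83200) = 1/((½)/(-1201) + 83200) = 1/((½)*(-1/1201) + 83200) = 1/(-1/2402 + 83200) = 1/(199846399/2402) = 2402/199846399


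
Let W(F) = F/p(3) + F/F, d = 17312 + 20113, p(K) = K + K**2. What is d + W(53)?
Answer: 449165/12 ≈ 37430.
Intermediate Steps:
d = 37425
W(F) = 1 + F/12 (W(F) = F/((3*(1 + 3))) + F/F = F/((3*4)) + 1 = F/12 + 1 = 1 + F/12)
d + W(53) = 37425 + (1 + (1/12)*53) = 37425 + (1 + 53/12) = 37425 + 65/12 = 449165/12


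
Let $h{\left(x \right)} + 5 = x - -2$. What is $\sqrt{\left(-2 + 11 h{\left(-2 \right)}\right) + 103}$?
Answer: $\sqrt{46} \approx 6.7823$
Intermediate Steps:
$h{\left(x \right)} = -3 + x$ ($h{\left(x \right)} = -5 + \left(x - -2\right) = -5 + \left(x + 2\right) = -5 + \left(2 + x\right) = -3 + x$)
$\sqrt{\left(-2 + 11 h{\left(-2 \right)}\right) + 103} = \sqrt{\left(-2 + 11 \left(-3 - 2\right)\right) + 103} = \sqrt{\left(-2 + 11 \left(-5\right)\right) + 103} = \sqrt{\left(-2 - 55\right) + 103} = \sqrt{-57 + 103} = \sqrt{46}$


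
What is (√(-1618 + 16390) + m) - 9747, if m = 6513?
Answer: -3234 + 2*√3693 ≈ -3112.5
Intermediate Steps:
(√(-1618 + 16390) + m) - 9747 = (√(-1618 + 16390) + 6513) - 9747 = (√14772 + 6513) - 9747 = (2*√3693 + 6513) - 9747 = (6513 + 2*√3693) - 9747 = -3234 + 2*√3693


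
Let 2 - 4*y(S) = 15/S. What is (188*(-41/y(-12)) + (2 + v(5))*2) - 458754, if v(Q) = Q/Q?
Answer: -6087052/13 ≈ -4.6824e+5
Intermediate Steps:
v(Q) = 1
y(S) = ½ - 15/(4*S)
(188*(-41/y(-12)) + (2 + v(5))*2) - 458754 = (188*(-41*(-48/(-15 + 2*(-12)))) + (2 + 1)*2) - 458754 = (188*(-41*(-48/(-15 - 24))) + 3*2) - 458754 = (188*(-41/((¼)*(-1/12)*(-39))) + 6) - 458754 = (188*(-41/13/16) + 6) - 458754 = (188*(-41*16/13) + 6) - 458754 = (188*(-656/13) + 6) - 458754 = (-123328/13 + 6) - 458754 = -123250/13 - 458754 = -6087052/13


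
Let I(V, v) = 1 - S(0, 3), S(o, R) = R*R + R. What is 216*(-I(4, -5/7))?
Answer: 2376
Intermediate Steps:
S(o, R) = R + R**2 (S(o, R) = R**2 + R = R + R**2)
I(V, v) = -11 (I(V, v) = 1 - 3*(1 + 3) = 1 - 3*4 = 1 - 1*12 = 1 - 12 = -11)
216*(-I(4, -5/7)) = 216*(-1*(-11)) = 216*11 = 2376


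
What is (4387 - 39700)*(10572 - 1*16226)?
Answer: 199659702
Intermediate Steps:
(4387 - 39700)*(10572 - 1*16226) = -35313*(10572 - 16226) = -35313*(-5654) = 199659702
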